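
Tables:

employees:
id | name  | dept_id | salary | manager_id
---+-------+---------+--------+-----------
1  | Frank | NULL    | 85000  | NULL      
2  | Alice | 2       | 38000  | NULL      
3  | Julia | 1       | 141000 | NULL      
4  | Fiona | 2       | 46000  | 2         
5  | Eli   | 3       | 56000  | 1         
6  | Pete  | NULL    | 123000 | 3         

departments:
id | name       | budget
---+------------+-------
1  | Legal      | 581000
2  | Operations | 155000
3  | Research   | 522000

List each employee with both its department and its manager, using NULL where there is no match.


Two LEFT JOINs from the same base table employees: one to departments via dept_id, one to employees itself via manager_id. Both are LEFT so every employee is preserved.
Match against departments:
  - employee 1 (Frank): dept_id=NULL, no match -> kept with NULL
  - employee 2 (Alice): dept_id=2 -> matches Operations
  - employee 3 (Julia): dept_id=1 -> matches Legal
  - employee 4 (Fiona): dept_id=2 -> matches Operations
  - employee 5 (Eli): dept_id=3 -> matches Research
  - employee 6 (Pete): dept_id=NULL, no match -> kept with NULL
Match against employees (self):
  - employee 1 (Frank): manager_id=NULL -> NULL
  - employee 2 (Alice): manager_id=NULL -> NULL
  - employee 3 (Julia): manager_id=NULL -> NULL
  - employee 4 (Fiona): manager_id=2 -> Alice
  - employee 5 (Eli): manager_id=1 -> Frank
  - employee 6 (Pete): manager_id=3 -> Julia

SQL:
SELECT a.name, b.name AS department, c.name AS manager
FROM employees a
LEFT JOIN departments b ON a.dept_id = b.id
LEFT JOIN employees c ON a.manager_id = c.id

Result:
name  | department | manager
------+------------+--------
Frank | NULL       | NULL   
Alice | Operations | NULL   
Julia | Legal      | NULL   
Fiona | Operations | Alice  
Eli   | Research   | Frank  
Pete  | NULL       | Julia  


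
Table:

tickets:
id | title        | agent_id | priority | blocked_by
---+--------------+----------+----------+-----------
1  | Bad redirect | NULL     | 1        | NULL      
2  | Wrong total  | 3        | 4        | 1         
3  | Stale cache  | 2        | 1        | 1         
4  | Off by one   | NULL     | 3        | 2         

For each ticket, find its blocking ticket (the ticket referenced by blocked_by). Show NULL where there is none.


This is a self-join: tickets is joined to a second copy of itself, matching each row's blocked_by to another row's id. Use LEFT JOIN so rows with blocked_by=NULL are kept.
  - ticket 1 (Bad redirect): blocked_by=NULL -> NULL
  - ticket 2 (Wrong total): blocked_by=1 -> Bad redirect
  - ticket 3 (Stale cache): blocked_by=1 -> Bad redirect
  - ticket 4 (Off by one): blocked_by=2 -> Wrong total

SQL:
SELECT a.title AS item, b.title AS blocked_by
FROM tickets a
LEFT JOIN tickets b ON a.blocked_by = b.id

Result:
item         | blocked_by  
-------------+-------------
Bad redirect | NULL        
Wrong total  | Bad redirect
Stale cache  | Bad redirect
Off by one   | Wrong total 


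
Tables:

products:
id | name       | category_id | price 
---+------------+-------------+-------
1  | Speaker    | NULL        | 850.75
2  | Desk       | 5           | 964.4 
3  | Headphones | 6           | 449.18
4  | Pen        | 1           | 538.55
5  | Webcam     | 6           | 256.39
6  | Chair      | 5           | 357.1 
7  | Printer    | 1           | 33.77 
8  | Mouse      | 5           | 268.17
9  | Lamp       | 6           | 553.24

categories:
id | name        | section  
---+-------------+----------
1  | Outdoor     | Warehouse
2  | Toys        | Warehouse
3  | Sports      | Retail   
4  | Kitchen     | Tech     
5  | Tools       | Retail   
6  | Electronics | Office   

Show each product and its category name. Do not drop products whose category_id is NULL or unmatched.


LEFT JOIN keeps every row from products (the left table); where category_id has no match in categories, the category columns become NULL. Walk through each product:
  - product 1 (Speaker): category_id=NULL, no match -> kept with NULL
  - product 2 (Desk): category_id=5 -> matches Tools
  - product 3 (Headphones): category_id=6 -> matches Electronics
  - product 4 (Pen): category_id=1 -> matches Outdoor
  - product 5 (Webcam): category_id=6 -> matches Electronics
  - product 6 (Chair): category_id=5 -> matches Tools
  - product 7 (Printer): category_id=1 -> matches Outdoor
  - product 8 (Mouse): category_id=5 -> matches Tools
  - product 9 (Lamp): category_id=6 -> matches Electronics
All 9 rows appear; 1 has NULL category.

SQL:
SELECT a.name, b.name AS category
FROM products a
LEFT JOIN categories b ON a.category_id = b.id

Result:
name       | category   
-----------+------------
Speaker    | NULL       
Desk       | Tools      
Headphones | Electronics
Pen        | Outdoor    
Webcam     | Electronics
Chair      | Tools      
Printer    | Outdoor    
Mouse      | Tools      
Lamp       | Electronics


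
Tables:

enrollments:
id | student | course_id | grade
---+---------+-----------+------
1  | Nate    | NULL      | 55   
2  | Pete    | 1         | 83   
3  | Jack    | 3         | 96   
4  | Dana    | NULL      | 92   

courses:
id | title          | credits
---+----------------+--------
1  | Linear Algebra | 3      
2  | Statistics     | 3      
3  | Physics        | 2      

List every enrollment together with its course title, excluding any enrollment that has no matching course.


INNER JOIN keeps only enrollments rows whose course_id matches an id in courses. Walk through each enrollment:
  - enrollment 1 (Nate): course_id=NULL, no match -> dropped
  - enrollment 2 (Pete): course_id=1 -> matches Linear Algebra
  - enrollment 3 (Jack): course_id=3 -> matches Physics
  - enrollment 4 (Dana): course_id=NULL, no match -> dropped
So 2 of 4 rows are dropped.

SQL:
SELECT a.student, b.title AS course
FROM enrollments a
INNER JOIN courses b ON a.course_id = b.id

Result:
student | course        
--------+---------------
Pete    | Linear Algebra
Jack    | Physics       


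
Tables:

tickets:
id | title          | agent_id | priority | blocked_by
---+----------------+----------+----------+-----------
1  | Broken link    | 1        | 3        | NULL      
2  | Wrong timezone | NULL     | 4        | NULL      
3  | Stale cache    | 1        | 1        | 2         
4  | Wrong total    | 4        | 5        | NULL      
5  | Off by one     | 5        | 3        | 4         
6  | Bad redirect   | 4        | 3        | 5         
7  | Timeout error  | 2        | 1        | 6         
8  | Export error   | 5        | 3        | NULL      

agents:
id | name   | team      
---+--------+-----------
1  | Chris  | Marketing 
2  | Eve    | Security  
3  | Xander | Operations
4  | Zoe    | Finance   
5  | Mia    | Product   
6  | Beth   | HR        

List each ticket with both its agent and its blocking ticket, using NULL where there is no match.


Two LEFT JOINs from the same base table tickets: one to agents via agent_id, one to tickets itself via blocked_by. Both are LEFT so every ticket is preserved.
Match against agents:
  - ticket 1 (Broken link): agent_id=1 -> matches Chris
  - ticket 2 (Wrong timezone): agent_id=NULL, no match -> kept with NULL
  - ticket 3 (Stale cache): agent_id=1 -> matches Chris
  - ticket 4 (Wrong total): agent_id=4 -> matches Zoe
  - ticket 5 (Off by one): agent_id=5 -> matches Mia
  - ticket 6 (Bad redirect): agent_id=4 -> matches Zoe
  - ticket 7 (Timeout error): agent_id=2 -> matches Eve
  - ticket 8 (Export error): agent_id=5 -> matches Mia
Match against tickets (self):
  - ticket 1 (Broken link): blocked_by=NULL -> NULL
  - ticket 2 (Wrong timezone): blocked_by=NULL -> NULL
  - ticket 3 (Stale cache): blocked_by=2 -> Wrong timezone
  - ticket 4 (Wrong total): blocked_by=NULL -> NULL
  - ticket 5 (Off by one): blocked_by=4 -> Wrong total
  - ticket 6 (Bad redirect): blocked_by=5 -> Off by one
  - ticket 7 (Timeout error): blocked_by=6 -> Bad redirect
  - ticket 8 (Export error): blocked_by=NULL -> NULL

SQL:
SELECT a.title, b.name AS agent, c.title AS blocked_by
FROM tickets a
LEFT JOIN agents b ON a.agent_id = b.id
LEFT JOIN tickets c ON a.blocked_by = c.id

Result:
title          | agent | blocked_by    
---------------+-------+---------------
Broken link    | Chris | NULL          
Wrong timezone | NULL  | NULL          
Stale cache    | Chris | Wrong timezone
Wrong total    | Zoe   | NULL          
Off by one     | Mia   | Wrong total   
Bad redirect   | Zoe   | Off by one    
Timeout error  | Eve   | Bad redirect  
Export error   | Mia   | NULL          


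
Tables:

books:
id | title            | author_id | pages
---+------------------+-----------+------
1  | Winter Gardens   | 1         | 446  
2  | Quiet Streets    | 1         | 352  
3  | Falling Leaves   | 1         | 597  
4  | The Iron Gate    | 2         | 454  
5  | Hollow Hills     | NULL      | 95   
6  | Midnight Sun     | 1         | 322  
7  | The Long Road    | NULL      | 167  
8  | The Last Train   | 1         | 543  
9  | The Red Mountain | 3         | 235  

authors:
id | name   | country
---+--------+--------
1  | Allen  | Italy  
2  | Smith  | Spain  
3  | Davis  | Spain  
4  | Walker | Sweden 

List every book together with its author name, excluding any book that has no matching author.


INNER JOIN keeps only books rows whose author_id matches an id in authors. Walk through each book:
  - book 1 (Winter Gardens): author_id=1 -> matches Allen
  - book 2 (Quiet Streets): author_id=1 -> matches Allen
  - book 3 (Falling Leaves): author_id=1 -> matches Allen
  - book 4 (The Iron Gate): author_id=2 -> matches Smith
  - book 5 (Hollow Hills): author_id=NULL, no match -> dropped
  - book 6 (Midnight Sun): author_id=1 -> matches Allen
  - book 7 (The Long Road): author_id=NULL, no match -> dropped
  - book 8 (The Last Train): author_id=1 -> matches Allen
  - book 9 (The Red Mountain): author_id=3 -> matches Davis
So 2 of 9 rows are dropped.

SQL:
SELECT a.title, b.name AS author
FROM books a
INNER JOIN authors b ON a.author_id = b.id

Result:
title            | author
-----------------+-------
Winter Gardens   | Allen 
Quiet Streets    | Allen 
Falling Leaves   | Allen 
The Iron Gate    | Smith 
Midnight Sun     | Allen 
The Last Train   | Allen 
The Red Mountain | Davis 


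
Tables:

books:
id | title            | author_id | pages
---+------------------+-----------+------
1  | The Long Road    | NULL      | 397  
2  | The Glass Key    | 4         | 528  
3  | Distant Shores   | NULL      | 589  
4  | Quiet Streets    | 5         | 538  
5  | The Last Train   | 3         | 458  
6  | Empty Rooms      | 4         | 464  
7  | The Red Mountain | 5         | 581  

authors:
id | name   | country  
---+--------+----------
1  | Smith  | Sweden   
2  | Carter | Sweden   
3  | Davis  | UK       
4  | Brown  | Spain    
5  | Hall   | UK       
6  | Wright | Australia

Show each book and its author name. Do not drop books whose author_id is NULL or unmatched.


LEFT JOIN keeps every row from books (the left table); where author_id has no match in authors, the author columns become NULL. Walk through each book:
  - book 1 (The Long Road): author_id=NULL, no match -> kept with NULL
  - book 2 (The Glass Key): author_id=4 -> matches Brown
  - book 3 (Distant Shores): author_id=NULL, no match -> kept with NULL
  - book 4 (Quiet Streets): author_id=5 -> matches Hall
  - book 5 (The Last Train): author_id=3 -> matches Davis
  - book 6 (Empty Rooms): author_id=4 -> matches Brown
  - book 7 (The Red Mountain): author_id=5 -> matches Hall
All 7 rows appear; 2 have NULL author.

SQL:
SELECT a.title, b.name AS author
FROM books a
LEFT JOIN authors b ON a.author_id = b.id

Result:
title            | author
-----------------+-------
The Long Road    | NULL  
The Glass Key    | Brown 
Distant Shores   | NULL  
Quiet Streets    | Hall  
The Last Train   | Davis 
Empty Rooms      | Brown 
The Red Mountain | Hall  


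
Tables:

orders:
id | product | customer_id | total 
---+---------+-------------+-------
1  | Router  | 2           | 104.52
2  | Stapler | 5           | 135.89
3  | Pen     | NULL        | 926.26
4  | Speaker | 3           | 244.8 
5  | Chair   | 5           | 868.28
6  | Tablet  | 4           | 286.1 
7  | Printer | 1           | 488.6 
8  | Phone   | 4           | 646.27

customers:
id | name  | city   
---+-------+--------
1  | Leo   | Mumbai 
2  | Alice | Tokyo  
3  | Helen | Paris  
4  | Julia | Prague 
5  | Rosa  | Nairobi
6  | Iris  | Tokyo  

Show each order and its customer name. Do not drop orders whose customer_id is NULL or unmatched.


LEFT JOIN keeps every row from orders (the left table); where customer_id has no match in customers, the customer columns become NULL. Walk through each order:
  - order 1 (Router): customer_id=2 -> matches Alice
  - order 2 (Stapler): customer_id=5 -> matches Rosa
  - order 3 (Pen): customer_id=NULL, no match -> kept with NULL
  - order 4 (Speaker): customer_id=3 -> matches Helen
  - order 5 (Chair): customer_id=5 -> matches Rosa
  - order 6 (Tablet): customer_id=4 -> matches Julia
  - order 7 (Printer): customer_id=1 -> matches Leo
  - order 8 (Phone): customer_id=4 -> matches Julia
All 8 rows appear; 1 has NULL customer.

SQL:
SELECT a.product, b.name AS customer
FROM orders a
LEFT JOIN customers b ON a.customer_id = b.id

Result:
product | customer
--------+---------
Router  | Alice   
Stapler | Rosa    
Pen     | NULL    
Speaker | Helen   
Chair   | Rosa    
Tablet  | Julia   
Printer | Leo     
Phone   | Julia   


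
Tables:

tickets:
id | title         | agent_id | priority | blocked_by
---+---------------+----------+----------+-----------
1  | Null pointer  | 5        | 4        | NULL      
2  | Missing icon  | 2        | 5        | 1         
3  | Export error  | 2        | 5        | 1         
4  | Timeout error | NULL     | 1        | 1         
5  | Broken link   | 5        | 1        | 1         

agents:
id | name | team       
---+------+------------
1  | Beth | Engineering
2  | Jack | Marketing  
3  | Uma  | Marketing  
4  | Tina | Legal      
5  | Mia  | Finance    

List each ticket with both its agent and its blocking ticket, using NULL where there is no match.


Two LEFT JOINs from the same base table tickets: one to agents via agent_id, one to tickets itself via blocked_by. Both are LEFT so every ticket is preserved.
Match against agents:
  - ticket 1 (Null pointer): agent_id=5 -> matches Mia
  - ticket 2 (Missing icon): agent_id=2 -> matches Jack
  - ticket 3 (Export error): agent_id=2 -> matches Jack
  - ticket 4 (Timeout error): agent_id=NULL, no match -> kept with NULL
  - ticket 5 (Broken link): agent_id=5 -> matches Mia
Match against tickets (self):
  - ticket 1 (Null pointer): blocked_by=NULL -> NULL
  - ticket 2 (Missing icon): blocked_by=1 -> Null pointer
  - ticket 3 (Export error): blocked_by=1 -> Null pointer
  - ticket 4 (Timeout error): blocked_by=1 -> Null pointer
  - ticket 5 (Broken link): blocked_by=1 -> Null pointer

SQL:
SELECT a.title, b.name AS agent, c.title AS blocked_by
FROM tickets a
LEFT JOIN agents b ON a.agent_id = b.id
LEFT JOIN tickets c ON a.blocked_by = c.id

Result:
title         | agent | blocked_by  
--------------+-------+-------------
Null pointer  | Mia   | NULL        
Missing icon  | Jack  | Null pointer
Export error  | Jack  | Null pointer
Timeout error | NULL  | Null pointer
Broken link   | Mia   | Null pointer


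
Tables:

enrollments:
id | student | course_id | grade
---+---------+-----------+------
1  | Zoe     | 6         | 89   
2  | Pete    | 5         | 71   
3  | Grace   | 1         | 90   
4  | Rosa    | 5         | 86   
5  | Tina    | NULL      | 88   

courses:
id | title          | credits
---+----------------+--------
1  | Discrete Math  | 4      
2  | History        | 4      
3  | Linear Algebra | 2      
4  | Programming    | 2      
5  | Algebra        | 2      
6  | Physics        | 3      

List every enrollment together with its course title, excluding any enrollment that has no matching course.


INNER JOIN keeps only enrollments rows whose course_id matches an id in courses. Walk through each enrollment:
  - enrollment 1 (Zoe): course_id=6 -> matches Physics
  - enrollment 2 (Pete): course_id=5 -> matches Algebra
  - enrollment 3 (Grace): course_id=1 -> matches Discrete Math
  - enrollment 4 (Rosa): course_id=5 -> matches Algebra
  - enrollment 5 (Tina): course_id=NULL, no match -> dropped
So 1 of 5 rows is dropped.

SQL:
SELECT a.student, b.title AS course
FROM enrollments a
INNER JOIN courses b ON a.course_id = b.id

Result:
student | course       
--------+--------------
Zoe     | Physics      
Pete    | Algebra      
Grace   | Discrete Math
Rosa    | Algebra      


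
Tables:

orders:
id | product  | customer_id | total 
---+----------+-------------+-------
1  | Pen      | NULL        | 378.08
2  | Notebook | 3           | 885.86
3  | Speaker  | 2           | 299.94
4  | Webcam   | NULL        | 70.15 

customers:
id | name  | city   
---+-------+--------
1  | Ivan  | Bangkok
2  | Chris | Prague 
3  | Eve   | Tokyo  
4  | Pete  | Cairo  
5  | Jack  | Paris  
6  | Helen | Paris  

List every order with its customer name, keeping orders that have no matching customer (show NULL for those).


LEFT JOIN keeps every row from orders (the left table); where customer_id has no match in customers, the customer columns become NULL. Walk through each order:
  - order 1 (Pen): customer_id=NULL, no match -> kept with NULL
  - order 2 (Notebook): customer_id=3 -> matches Eve
  - order 3 (Speaker): customer_id=2 -> matches Chris
  - order 4 (Webcam): customer_id=NULL, no match -> kept with NULL
All 4 rows appear; 2 have NULL customer.

SQL:
SELECT a.product, b.name AS customer
FROM orders a
LEFT JOIN customers b ON a.customer_id = b.id

Result:
product  | customer
---------+---------
Pen      | NULL    
Notebook | Eve     
Speaker  | Chris   
Webcam   | NULL    


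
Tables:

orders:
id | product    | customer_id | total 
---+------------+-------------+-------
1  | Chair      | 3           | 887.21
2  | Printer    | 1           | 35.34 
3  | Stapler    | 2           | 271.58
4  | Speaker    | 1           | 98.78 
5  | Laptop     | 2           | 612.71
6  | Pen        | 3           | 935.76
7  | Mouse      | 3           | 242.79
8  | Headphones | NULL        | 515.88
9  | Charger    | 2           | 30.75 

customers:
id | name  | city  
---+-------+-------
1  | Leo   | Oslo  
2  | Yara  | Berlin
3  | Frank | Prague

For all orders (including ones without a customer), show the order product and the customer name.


LEFT JOIN keeps every row from orders (the left table); where customer_id has no match in customers, the customer columns become NULL. Walk through each order:
  - order 1 (Chair): customer_id=3 -> matches Frank
  - order 2 (Printer): customer_id=1 -> matches Leo
  - order 3 (Stapler): customer_id=2 -> matches Yara
  - order 4 (Speaker): customer_id=1 -> matches Leo
  - order 5 (Laptop): customer_id=2 -> matches Yara
  - order 6 (Pen): customer_id=3 -> matches Frank
  - order 7 (Mouse): customer_id=3 -> matches Frank
  - order 8 (Headphones): customer_id=NULL, no match -> kept with NULL
  - order 9 (Charger): customer_id=2 -> matches Yara
All 9 rows appear; 1 has NULL customer.

SQL:
SELECT a.product, b.name AS customer
FROM orders a
LEFT JOIN customers b ON a.customer_id = b.id

Result:
product    | customer
-----------+---------
Chair      | Frank   
Printer    | Leo     
Stapler    | Yara    
Speaker    | Leo     
Laptop     | Yara    
Pen        | Frank   
Mouse      | Frank   
Headphones | NULL    
Charger    | Yara    


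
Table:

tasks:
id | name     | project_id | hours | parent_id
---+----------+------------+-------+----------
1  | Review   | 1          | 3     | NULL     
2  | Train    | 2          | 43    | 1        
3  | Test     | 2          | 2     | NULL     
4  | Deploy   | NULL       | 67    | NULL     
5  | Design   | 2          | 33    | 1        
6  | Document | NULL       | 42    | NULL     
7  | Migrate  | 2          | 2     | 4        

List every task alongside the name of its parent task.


This is a self-join: tasks is joined to a second copy of itself, matching each row's parent_id to another row's id. Use LEFT JOIN so rows with parent_id=NULL are kept.
  - task 1 (Review): parent_id=NULL -> NULL
  - task 2 (Train): parent_id=1 -> Review
  - task 3 (Test): parent_id=NULL -> NULL
  - task 4 (Deploy): parent_id=NULL -> NULL
  - task 5 (Design): parent_id=1 -> Review
  - task 6 (Document): parent_id=NULL -> NULL
  - task 7 (Migrate): parent_id=4 -> Deploy

SQL:
SELECT a.name AS item, b.name AS parent
FROM tasks a
LEFT JOIN tasks b ON a.parent_id = b.id

Result:
item     | parent
---------+-------
Review   | NULL  
Train    | Review
Test     | NULL  
Deploy   | NULL  
Design   | Review
Document | NULL  
Migrate  | Deploy


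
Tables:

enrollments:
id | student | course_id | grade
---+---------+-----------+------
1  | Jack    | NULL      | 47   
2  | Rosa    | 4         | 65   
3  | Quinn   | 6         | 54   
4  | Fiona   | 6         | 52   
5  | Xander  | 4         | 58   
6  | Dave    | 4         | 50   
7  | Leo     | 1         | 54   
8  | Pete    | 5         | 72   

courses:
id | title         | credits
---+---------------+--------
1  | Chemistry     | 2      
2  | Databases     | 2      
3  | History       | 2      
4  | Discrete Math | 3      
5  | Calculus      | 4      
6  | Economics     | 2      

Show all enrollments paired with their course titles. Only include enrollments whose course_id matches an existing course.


INNER JOIN keeps only enrollments rows whose course_id matches an id in courses. Walk through each enrollment:
  - enrollment 1 (Jack): course_id=NULL, no match -> dropped
  - enrollment 2 (Rosa): course_id=4 -> matches Discrete Math
  - enrollment 3 (Quinn): course_id=6 -> matches Economics
  - enrollment 4 (Fiona): course_id=6 -> matches Economics
  - enrollment 5 (Xander): course_id=4 -> matches Discrete Math
  - enrollment 6 (Dave): course_id=4 -> matches Discrete Math
  - enrollment 7 (Leo): course_id=1 -> matches Chemistry
  - enrollment 8 (Pete): course_id=5 -> matches Calculus
So 1 of 8 rows is dropped.

SQL:
SELECT a.student, b.title AS course
FROM enrollments a
INNER JOIN courses b ON a.course_id = b.id

Result:
student | course       
--------+--------------
Rosa    | Discrete Math
Quinn   | Economics    
Fiona   | Economics    
Xander  | Discrete Math
Dave    | Discrete Math
Leo     | Chemistry    
Pete    | Calculus     


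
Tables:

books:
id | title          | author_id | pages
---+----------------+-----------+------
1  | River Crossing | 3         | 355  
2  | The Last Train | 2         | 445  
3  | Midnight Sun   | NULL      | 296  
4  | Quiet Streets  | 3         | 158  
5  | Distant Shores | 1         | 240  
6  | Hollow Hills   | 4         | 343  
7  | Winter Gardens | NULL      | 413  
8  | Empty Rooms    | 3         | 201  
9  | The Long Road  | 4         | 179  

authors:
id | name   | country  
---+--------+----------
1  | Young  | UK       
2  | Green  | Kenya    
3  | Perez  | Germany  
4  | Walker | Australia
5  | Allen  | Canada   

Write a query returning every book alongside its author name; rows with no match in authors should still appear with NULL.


LEFT JOIN keeps every row from books (the left table); where author_id has no match in authors, the author columns become NULL. Walk through each book:
  - book 1 (River Crossing): author_id=3 -> matches Perez
  - book 2 (The Last Train): author_id=2 -> matches Green
  - book 3 (Midnight Sun): author_id=NULL, no match -> kept with NULL
  - book 4 (Quiet Streets): author_id=3 -> matches Perez
  - book 5 (Distant Shores): author_id=1 -> matches Young
  - book 6 (Hollow Hills): author_id=4 -> matches Walker
  - book 7 (Winter Gardens): author_id=NULL, no match -> kept with NULL
  - book 8 (Empty Rooms): author_id=3 -> matches Perez
  - book 9 (The Long Road): author_id=4 -> matches Walker
All 9 rows appear; 2 have NULL author.

SQL:
SELECT a.title, b.name AS author
FROM books a
LEFT JOIN authors b ON a.author_id = b.id

Result:
title          | author
---------------+-------
River Crossing | Perez 
The Last Train | Green 
Midnight Sun   | NULL  
Quiet Streets  | Perez 
Distant Shores | Young 
Hollow Hills   | Walker
Winter Gardens | NULL  
Empty Rooms    | Perez 
The Long Road  | Walker


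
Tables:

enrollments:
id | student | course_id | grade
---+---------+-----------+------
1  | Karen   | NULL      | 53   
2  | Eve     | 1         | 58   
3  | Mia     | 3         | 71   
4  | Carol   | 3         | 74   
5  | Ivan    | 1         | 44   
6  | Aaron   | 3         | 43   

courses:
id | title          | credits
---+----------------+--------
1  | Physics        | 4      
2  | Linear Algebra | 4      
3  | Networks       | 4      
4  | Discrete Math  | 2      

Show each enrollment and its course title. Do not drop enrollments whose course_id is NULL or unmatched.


LEFT JOIN keeps every row from enrollments (the left table); where course_id has no match in courses, the course columns become NULL. Walk through each enrollment:
  - enrollment 1 (Karen): course_id=NULL, no match -> kept with NULL
  - enrollment 2 (Eve): course_id=1 -> matches Physics
  - enrollment 3 (Mia): course_id=3 -> matches Networks
  - enrollment 4 (Carol): course_id=3 -> matches Networks
  - enrollment 5 (Ivan): course_id=1 -> matches Physics
  - enrollment 6 (Aaron): course_id=3 -> matches Networks
All 6 rows appear; 1 has NULL course.

SQL:
SELECT a.student, b.title AS course
FROM enrollments a
LEFT JOIN courses b ON a.course_id = b.id

Result:
student | course  
--------+---------
Karen   | NULL    
Eve     | Physics 
Mia     | Networks
Carol   | Networks
Ivan    | Physics 
Aaron   | Networks


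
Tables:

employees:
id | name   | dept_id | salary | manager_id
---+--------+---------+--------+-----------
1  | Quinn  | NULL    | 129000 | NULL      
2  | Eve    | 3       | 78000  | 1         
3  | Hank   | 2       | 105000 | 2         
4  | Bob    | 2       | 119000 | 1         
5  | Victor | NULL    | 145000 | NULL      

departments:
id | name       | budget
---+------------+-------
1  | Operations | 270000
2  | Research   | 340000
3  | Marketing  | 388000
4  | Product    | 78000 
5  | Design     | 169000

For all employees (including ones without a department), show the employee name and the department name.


LEFT JOIN keeps every row from employees (the left table); where dept_id has no match in departments, the department columns become NULL. Walk through each employee:
  - employee 1 (Quinn): dept_id=NULL, no match -> kept with NULL
  - employee 2 (Eve): dept_id=3 -> matches Marketing
  - employee 3 (Hank): dept_id=2 -> matches Research
  - employee 4 (Bob): dept_id=2 -> matches Research
  - employee 5 (Victor): dept_id=NULL, no match -> kept with NULL
All 5 rows appear; 2 have NULL department.

SQL:
SELECT a.name, b.name AS department
FROM employees a
LEFT JOIN departments b ON a.dept_id = b.id

Result:
name   | department
-------+-----------
Quinn  | NULL      
Eve    | Marketing 
Hank   | Research  
Bob    | Research  
Victor | NULL      


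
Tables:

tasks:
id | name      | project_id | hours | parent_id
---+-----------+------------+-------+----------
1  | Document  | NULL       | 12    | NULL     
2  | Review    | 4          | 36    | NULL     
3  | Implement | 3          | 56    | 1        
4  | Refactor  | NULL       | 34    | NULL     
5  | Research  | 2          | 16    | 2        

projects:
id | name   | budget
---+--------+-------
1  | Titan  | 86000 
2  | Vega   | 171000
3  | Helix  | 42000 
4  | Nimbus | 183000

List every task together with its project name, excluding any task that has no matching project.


INNER JOIN keeps only tasks rows whose project_id matches an id in projects. Walk through each task:
  - task 1 (Document): project_id=NULL, no match -> dropped
  - task 2 (Review): project_id=4 -> matches Nimbus
  - task 3 (Implement): project_id=3 -> matches Helix
  - task 4 (Refactor): project_id=NULL, no match -> dropped
  - task 5 (Research): project_id=2 -> matches Vega
So 2 of 5 rows are dropped.

SQL:
SELECT a.name, b.name AS project
FROM tasks a
INNER JOIN projects b ON a.project_id = b.id

Result:
name      | project
----------+--------
Review    | Nimbus 
Implement | Helix  
Research  | Vega   


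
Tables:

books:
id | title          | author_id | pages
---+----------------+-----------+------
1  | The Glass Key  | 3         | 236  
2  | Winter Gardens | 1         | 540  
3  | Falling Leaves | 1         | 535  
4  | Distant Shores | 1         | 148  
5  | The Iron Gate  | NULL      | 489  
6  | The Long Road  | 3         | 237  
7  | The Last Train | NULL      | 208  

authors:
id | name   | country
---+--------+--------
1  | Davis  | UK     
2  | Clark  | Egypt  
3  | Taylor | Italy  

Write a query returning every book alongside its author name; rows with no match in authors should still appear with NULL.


LEFT JOIN keeps every row from books (the left table); where author_id has no match in authors, the author columns become NULL. Walk through each book:
  - book 1 (The Glass Key): author_id=3 -> matches Taylor
  - book 2 (Winter Gardens): author_id=1 -> matches Davis
  - book 3 (Falling Leaves): author_id=1 -> matches Davis
  - book 4 (Distant Shores): author_id=1 -> matches Davis
  - book 5 (The Iron Gate): author_id=NULL, no match -> kept with NULL
  - book 6 (The Long Road): author_id=3 -> matches Taylor
  - book 7 (The Last Train): author_id=NULL, no match -> kept with NULL
All 7 rows appear; 2 have NULL author.

SQL:
SELECT a.title, b.name AS author
FROM books a
LEFT JOIN authors b ON a.author_id = b.id

Result:
title          | author
---------------+-------
The Glass Key  | Taylor
Winter Gardens | Davis 
Falling Leaves | Davis 
Distant Shores | Davis 
The Iron Gate  | NULL  
The Long Road  | Taylor
The Last Train | NULL  


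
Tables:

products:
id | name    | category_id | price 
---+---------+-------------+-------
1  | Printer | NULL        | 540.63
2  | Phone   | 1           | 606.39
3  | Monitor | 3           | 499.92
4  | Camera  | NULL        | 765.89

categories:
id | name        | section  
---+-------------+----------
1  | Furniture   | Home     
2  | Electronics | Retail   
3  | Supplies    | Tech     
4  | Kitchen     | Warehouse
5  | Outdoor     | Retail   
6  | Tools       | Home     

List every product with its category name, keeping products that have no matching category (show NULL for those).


LEFT JOIN keeps every row from products (the left table); where category_id has no match in categories, the category columns become NULL. Walk through each product:
  - product 1 (Printer): category_id=NULL, no match -> kept with NULL
  - product 2 (Phone): category_id=1 -> matches Furniture
  - product 3 (Monitor): category_id=3 -> matches Supplies
  - product 4 (Camera): category_id=NULL, no match -> kept with NULL
All 4 rows appear; 2 have NULL category.

SQL:
SELECT a.name, b.name AS category
FROM products a
LEFT JOIN categories b ON a.category_id = b.id

Result:
name    | category 
--------+----------
Printer | NULL     
Phone   | Furniture
Monitor | Supplies 
Camera  | NULL     


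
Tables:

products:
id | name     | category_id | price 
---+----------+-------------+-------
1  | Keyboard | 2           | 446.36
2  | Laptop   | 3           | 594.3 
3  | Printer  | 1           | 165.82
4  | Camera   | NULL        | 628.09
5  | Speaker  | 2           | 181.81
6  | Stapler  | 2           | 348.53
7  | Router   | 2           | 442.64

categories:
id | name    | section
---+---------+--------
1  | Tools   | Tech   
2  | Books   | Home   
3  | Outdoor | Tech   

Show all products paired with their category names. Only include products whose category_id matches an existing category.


INNER JOIN keeps only products rows whose category_id matches an id in categories. Walk through each product:
  - product 1 (Keyboard): category_id=2 -> matches Books
  - product 2 (Laptop): category_id=3 -> matches Outdoor
  - product 3 (Printer): category_id=1 -> matches Tools
  - product 4 (Camera): category_id=NULL, no match -> dropped
  - product 5 (Speaker): category_id=2 -> matches Books
  - product 6 (Stapler): category_id=2 -> matches Books
  - product 7 (Router): category_id=2 -> matches Books
So 1 of 7 rows is dropped.

SQL:
SELECT a.name, b.name AS category
FROM products a
INNER JOIN categories b ON a.category_id = b.id

Result:
name     | category
---------+---------
Keyboard | Books   
Laptop   | Outdoor 
Printer  | Tools   
Speaker  | Books   
Stapler  | Books   
Router   | Books   


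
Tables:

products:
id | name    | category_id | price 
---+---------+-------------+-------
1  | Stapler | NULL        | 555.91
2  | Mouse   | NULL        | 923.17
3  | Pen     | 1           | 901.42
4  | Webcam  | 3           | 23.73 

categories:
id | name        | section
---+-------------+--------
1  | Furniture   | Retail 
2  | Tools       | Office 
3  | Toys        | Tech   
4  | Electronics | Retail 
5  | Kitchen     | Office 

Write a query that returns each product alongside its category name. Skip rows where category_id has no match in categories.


INNER JOIN keeps only products rows whose category_id matches an id in categories. Walk through each product:
  - product 1 (Stapler): category_id=NULL, no match -> dropped
  - product 2 (Mouse): category_id=NULL, no match -> dropped
  - product 3 (Pen): category_id=1 -> matches Furniture
  - product 4 (Webcam): category_id=3 -> matches Toys
So 2 of 4 rows are dropped.

SQL:
SELECT a.name, b.name AS category
FROM products a
INNER JOIN categories b ON a.category_id = b.id

Result:
name   | category 
-------+----------
Pen    | Furniture
Webcam | Toys     


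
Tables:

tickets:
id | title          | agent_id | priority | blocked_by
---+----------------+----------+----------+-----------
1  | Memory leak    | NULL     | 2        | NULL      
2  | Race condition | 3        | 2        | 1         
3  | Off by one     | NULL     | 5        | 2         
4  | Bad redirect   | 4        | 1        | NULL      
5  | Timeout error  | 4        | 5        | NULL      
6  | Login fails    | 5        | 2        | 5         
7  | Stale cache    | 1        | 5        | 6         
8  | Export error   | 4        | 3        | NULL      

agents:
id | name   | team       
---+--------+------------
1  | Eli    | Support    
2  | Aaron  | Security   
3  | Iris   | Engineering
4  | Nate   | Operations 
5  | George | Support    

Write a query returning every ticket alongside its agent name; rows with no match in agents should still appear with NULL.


LEFT JOIN keeps every row from tickets (the left table); where agent_id has no match in agents, the agent columns become NULL. Walk through each ticket:
  - ticket 1 (Memory leak): agent_id=NULL, no match -> kept with NULL
  - ticket 2 (Race condition): agent_id=3 -> matches Iris
  - ticket 3 (Off by one): agent_id=NULL, no match -> kept with NULL
  - ticket 4 (Bad redirect): agent_id=4 -> matches Nate
  - ticket 5 (Timeout error): agent_id=4 -> matches Nate
  - ticket 6 (Login fails): agent_id=5 -> matches George
  - ticket 7 (Stale cache): agent_id=1 -> matches Eli
  - ticket 8 (Export error): agent_id=4 -> matches Nate
All 8 rows appear; 2 have NULL agent.

SQL:
SELECT a.title, b.name AS agent
FROM tickets a
LEFT JOIN agents b ON a.agent_id = b.id

Result:
title          | agent 
---------------+-------
Memory leak    | NULL  
Race condition | Iris  
Off by one     | NULL  
Bad redirect   | Nate  
Timeout error  | Nate  
Login fails    | George
Stale cache    | Eli   
Export error   | Nate  


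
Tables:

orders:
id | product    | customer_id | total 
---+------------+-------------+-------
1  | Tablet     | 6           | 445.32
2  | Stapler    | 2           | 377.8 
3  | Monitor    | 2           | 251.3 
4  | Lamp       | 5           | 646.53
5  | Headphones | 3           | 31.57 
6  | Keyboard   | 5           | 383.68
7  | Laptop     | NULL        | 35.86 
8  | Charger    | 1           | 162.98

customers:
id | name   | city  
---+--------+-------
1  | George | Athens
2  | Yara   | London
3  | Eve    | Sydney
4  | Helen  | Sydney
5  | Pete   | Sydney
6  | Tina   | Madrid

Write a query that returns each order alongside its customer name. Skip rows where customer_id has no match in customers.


INNER JOIN keeps only orders rows whose customer_id matches an id in customers. Walk through each order:
  - order 1 (Tablet): customer_id=6 -> matches Tina
  - order 2 (Stapler): customer_id=2 -> matches Yara
  - order 3 (Monitor): customer_id=2 -> matches Yara
  - order 4 (Lamp): customer_id=5 -> matches Pete
  - order 5 (Headphones): customer_id=3 -> matches Eve
  - order 6 (Keyboard): customer_id=5 -> matches Pete
  - order 7 (Laptop): customer_id=NULL, no match -> dropped
  - order 8 (Charger): customer_id=1 -> matches George
So 1 of 8 rows is dropped.

SQL:
SELECT a.product, b.name AS customer
FROM orders a
INNER JOIN customers b ON a.customer_id = b.id

Result:
product    | customer
-----------+---------
Tablet     | Tina    
Stapler    | Yara    
Monitor    | Yara    
Lamp       | Pete    
Headphones | Eve     
Keyboard   | Pete    
Charger    | George  


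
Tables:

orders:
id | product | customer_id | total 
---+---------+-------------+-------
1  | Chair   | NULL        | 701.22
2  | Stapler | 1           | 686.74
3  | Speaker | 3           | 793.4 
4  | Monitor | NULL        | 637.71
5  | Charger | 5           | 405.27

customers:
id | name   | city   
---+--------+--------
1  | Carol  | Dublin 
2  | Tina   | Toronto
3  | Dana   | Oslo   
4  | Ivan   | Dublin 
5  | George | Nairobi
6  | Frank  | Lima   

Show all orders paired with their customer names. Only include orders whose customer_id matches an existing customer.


INNER JOIN keeps only orders rows whose customer_id matches an id in customers. Walk through each order:
  - order 1 (Chair): customer_id=NULL, no match -> dropped
  - order 2 (Stapler): customer_id=1 -> matches Carol
  - order 3 (Speaker): customer_id=3 -> matches Dana
  - order 4 (Monitor): customer_id=NULL, no match -> dropped
  - order 5 (Charger): customer_id=5 -> matches George
So 2 of 5 rows are dropped.

SQL:
SELECT a.product, b.name AS customer
FROM orders a
INNER JOIN customers b ON a.customer_id = b.id

Result:
product | customer
--------+---------
Stapler | Carol   
Speaker | Dana    
Charger | George  


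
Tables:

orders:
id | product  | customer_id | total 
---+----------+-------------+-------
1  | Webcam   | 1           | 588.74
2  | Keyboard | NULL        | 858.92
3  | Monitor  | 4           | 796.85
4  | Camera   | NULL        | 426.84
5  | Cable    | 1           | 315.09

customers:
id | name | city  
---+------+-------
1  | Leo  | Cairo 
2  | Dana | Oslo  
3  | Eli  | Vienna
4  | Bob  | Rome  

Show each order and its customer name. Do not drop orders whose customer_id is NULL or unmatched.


LEFT JOIN keeps every row from orders (the left table); where customer_id has no match in customers, the customer columns become NULL. Walk through each order:
  - order 1 (Webcam): customer_id=1 -> matches Leo
  - order 2 (Keyboard): customer_id=NULL, no match -> kept with NULL
  - order 3 (Monitor): customer_id=4 -> matches Bob
  - order 4 (Camera): customer_id=NULL, no match -> kept with NULL
  - order 5 (Cable): customer_id=1 -> matches Leo
All 5 rows appear; 2 have NULL customer.

SQL:
SELECT a.product, b.name AS customer
FROM orders a
LEFT JOIN customers b ON a.customer_id = b.id

Result:
product  | customer
---------+---------
Webcam   | Leo     
Keyboard | NULL    
Monitor  | Bob     
Camera   | NULL    
Cable    | Leo     


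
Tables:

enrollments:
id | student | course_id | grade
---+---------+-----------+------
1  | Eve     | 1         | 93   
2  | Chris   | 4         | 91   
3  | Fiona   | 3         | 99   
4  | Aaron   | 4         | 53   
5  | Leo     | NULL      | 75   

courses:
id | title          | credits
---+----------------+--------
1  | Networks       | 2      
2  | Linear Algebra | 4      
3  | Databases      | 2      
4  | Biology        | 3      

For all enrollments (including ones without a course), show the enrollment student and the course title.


LEFT JOIN keeps every row from enrollments (the left table); where course_id has no match in courses, the course columns become NULL. Walk through each enrollment:
  - enrollment 1 (Eve): course_id=1 -> matches Networks
  - enrollment 2 (Chris): course_id=4 -> matches Biology
  - enrollment 3 (Fiona): course_id=3 -> matches Databases
  - enrollment 4 (Aaron): course_id=4 -> matches Biology
  - enrollment 5 (Leo): course_id=NULL, no match -> kept with NULL
All 5 rows appear; 1 has NULL course.

SQL:
SELECT a.student, b.title AS course
FROM enrollments a
LEFT JOIN courses b ON a.course_id = b.id

Result:
student | course   
--------+----------
Eve     | Networks 
Chris   | Biology  
Fiona   | Databases
Aaron   | Biology  
Leo     | NULL     
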